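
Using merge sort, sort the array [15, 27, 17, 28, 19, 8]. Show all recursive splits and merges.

Merge sort trace:

Split: [15, 27, 17, 28, 19, 8] -> [15, 27, 17] and [28, 19, 8]
  Split: [15, 27, 17] -> [15] and [27, 17]
    Split: [27, 17] -> [27] and [17]
    Merge: [27] + [17] -> [17, 27]
  Merge: [15] + [17, 27] -> [15, 17, 27]
  Split: [28, 19, 8] -> [28] and [19, 8]
    Split: [19, 8] -> [19] and [8]
    Merge: [19] + [8] -> [8, 19]
  Merge: [28] + [8, 19] -> [8, 19, 28]
Merge: [15, 17, 27] + [8, 19, 28] -> [8, 15, 17, 19, 27, 28]

Final sorted array: [8, 15, 17, 19, 27, 28]

The merge sort proceeds by recursively splitting the array and merging sorted halves.
After all merges, the sorted array is [8, 15, 17, 19, 27, 28].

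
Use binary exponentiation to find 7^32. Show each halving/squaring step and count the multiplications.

Computing 7^32 by squaring (build up from 7^1; each line after the first costs one multiplication):

7^1 = 7
7^2 = (7^1)^2 = 7^2 = 49
7^4 = (7^2)^2 = 49^2 = 2401
7^8 = (7^4)^2 = 2401^2 = 5764801
7^16 = (7^8)^2 = 5764801^2 = 33232930569601
7^32 = (7^16)^2 = 33232930569601^2 = 1104427674243920646305299201

Result: 1104427674243920646305299201
Multiplications needed: 5 (5 lines after 7^1)

7^32 = 1104427674243920646305299201. Using exponentiation by squaring, this requires 5 multiplications. The key idea: if the exponent is even, square the half-power; if odd, multiply by the base once.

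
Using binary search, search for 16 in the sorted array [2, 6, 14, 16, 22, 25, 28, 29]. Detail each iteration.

Binary search for 16 in [2, 6, 14, 16, 22, 25, 28, 29]:

lo=0, hi=7, mid=3, arr[mid]=16 -> Found target at index 3!

Binary search finds 16 at index 3 after 1 comparisons. The search repeatedly halves the search space by comparing with the middle element.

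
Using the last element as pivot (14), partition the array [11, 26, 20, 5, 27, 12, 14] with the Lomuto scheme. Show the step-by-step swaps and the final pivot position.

Lomuto partition with pivot = 14:

Initial array: [11, 26, 20, 5, 27, 12, 14]

arr[0]=11 <= 14: swap with position 0, array becomes [11, 26, 20, 5, 27, 12, 14]
arr[1]=26 > 14: no swap
arr[2]=20 > 14: no swap
arr[3]=5 <= 14: swap with position 1, array becomes [11, 5, 20, 26, 27, 12, 14]
arr[4]=27 > 14: no swap
arr[5]=12 <= 14: swap with position 2, array becomes [11, 5, 12, 26, 27, 20, 14]

Place pivot at position 3: [11, 5, 12, 14, 27, 20, 26]
Pivot position: 3

After partitioning with pivot 14, the array becomes [11, 5, 12, 14, 27, 20, 26]. The pivot is placed at index 3. All elements to the left of the pivot are <= 14, and all elements to the right are > 14.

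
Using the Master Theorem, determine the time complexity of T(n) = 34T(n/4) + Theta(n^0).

Master Theorem for T(n) = 34T(n/4) + O(n^0):

a = 34, b = 4, c = 0
log_b(a) = log_4(34) = 2.5437

Case 1: c = 0 < log_4(34) = 2.5437
T(n) = O(n^(log_4 34))

For T(n) = 34T(n/4) + O(n^0): log_4(34) = 2.5437. This is Case 1 of the Master Theorem (c < log_b(a), work dominated by leaves), giving O(n^(log_4 34)).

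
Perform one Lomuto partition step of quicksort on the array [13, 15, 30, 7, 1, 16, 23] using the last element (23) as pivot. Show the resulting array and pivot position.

Lomuto partition with pivot = 23:

Initial array: [13, 15, 30, 7, 1, 16, 23]

arr[0]=13 <= 23: swap with position 0, array becomes [13, 15, 30, 7, 1, 16, 23]
arr[1]=15 <= 23: swap with position 1, array becomes [13, 15, 30, 7, 1, 16, 23]
arr[2]=30 > 23: no swap
arr[3]=7 <= 23: swap with position 2, array becomes [13, 15, 7, 30, 1, 16, 23]
arr[4]=1 <= 23: swap with position 3, array becomes [13, 15, 7, 1, 30, 16, 23]
arr[5]=16 <= 23: swap with position 4, array becomes [13, 15, 7, 1, 16, 30, 23]

Place pivot at position 5: [13, 15, 7, 1, 16, 23, 30]
Pivot position: 5

After partitioning with pivot 23, the array becomes [13, 15, 7, 1, 16, 23, 30]. The pivot is placed at index 5. All elements to the left of the pivot are <= 23, and all elements to the right are > 23.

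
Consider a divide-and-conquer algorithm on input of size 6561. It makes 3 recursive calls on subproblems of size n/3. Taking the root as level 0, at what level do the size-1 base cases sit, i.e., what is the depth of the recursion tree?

For divide and conquer with division factor 3:

Problem sizes at each level:
Level 0: 6561
Level 1: 2187
Level 2: 729
Level 3: 243
Level 4: 81
Level 5: 27
Level 6: 9
Level 7: 3
Level 8: 1

The root is level 0 and the size-1 base case is level 8 (the tree spans levels 0 through 8, i.e. 9 levels counting the root), so the depth is the number of divisions: log_3(6561) = 8

The recursion tree depth is log_3(6561) = 8. At each level, the problem size is divided by 3, so it takes 8 divisions to reduce to a base case of size 1. The algorithm makes 3 recursive calls at each level.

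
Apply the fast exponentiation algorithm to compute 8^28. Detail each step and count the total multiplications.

Computing 8^28 by squaring (build up from 8^1; each line after the first costs one multiplication):

8^1 = 8
8^2 = (8^1)^2 = 8^2 = 64
8^3 = 8 * 8^2 = 8 * 64 = 512
8^6 = (8^3)^2 = 512^2 = 262144
8^7 = 8 * 8^6 = 8 * 262144 = 2097152
8^14 = (8^7)^2 = 2097152^2 = 4398046511104
8^28 = (8^14)^2 = 4398046511104^2 = 19342813113834066795298816

Result: 19342813113834066795298816
Multiplications needed: 6 (6 lines after 8^1)

8^28 = 19342813113834066795298816. Using exponentiation by squaring, this requires 6 multiplications. The key idea: if the exponent is even, square the half-power; if odd, multiply by the base once.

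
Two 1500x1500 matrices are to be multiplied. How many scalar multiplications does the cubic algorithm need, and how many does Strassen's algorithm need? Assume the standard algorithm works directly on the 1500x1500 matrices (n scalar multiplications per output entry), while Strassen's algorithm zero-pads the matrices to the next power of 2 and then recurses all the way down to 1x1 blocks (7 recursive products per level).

Matrix multiplication for 1500x1500 matrices:

Strassen's algorithm requires power-of-2 dimensions. Pad 1500x1500 to 2048x2048 (next power of 2).

Standard algorithm: 1500^3 = 3375000000 multiplications
Strassen's algorithm: 7^(log2(2048)) = 7^11 = 1977326743 multiplications
Savings: 3375000000 - 1977326743 = 1397673257 multiplications

Standard: 3375000000 multiplications (1500^3). Strassen: 1977326743 multiplications (7^11, after padding to 2048x2048). Strassen reduces 8 recursive multiplications to 7 at each level.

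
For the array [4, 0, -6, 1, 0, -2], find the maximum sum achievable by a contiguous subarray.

Using Kadane's algorithm on [4, 0, -6, 1, 0, -2]:

Scanning through the array:
Position 1 (value 0): max_ending_here = 4, max_so_far = 4
Position 2 (value -6): max_ending_here = -2, max_so_far = 4
Position 3 (value 1): max_ending_here = 1, max_so_far = 4
Position 4 (value 0): max_ending_here = 1, max_so_far = 4
Position 5 (value -2): max_ending_here = -1, max_so_far = 4

Maximum subarray: [4]
Maximum sum: 4

The maximum subarray is [4] with sum 4. This subarray runs from index 0 to index 0.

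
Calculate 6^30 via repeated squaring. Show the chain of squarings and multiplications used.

Computing 6^30 by squaring (build up from 6^1; each line after the first costs one multiplication):

6^1 = 6
6^2 = (6^1)^2 = 6^2 = 36
6^3 = 6 * 6^2 = 6 * 36 = 216
6^6 = (6^3)^2 = 216^2 = 46656
6^7 = 6 * 6^6 = 6 * 46656 = 279936
6^14 = (6^7)^2 = 279936^2 = 78364164096
6^15 = 6 * 6^14 = 6 * 78364164096 = 470184984576
6^30 = (6^15)^2 = 470184984576^2 = 221073919720733357899776

Result: 221073919720733357899776
Multiplications needed: 7 (7 lines after 6^1)

6^30 = 221073919720733357899776. Using exponentiation by squaring, this requires 7 multiplications. The key idea: if the exponent is even, square the half-power; if odd, multiply by the base once.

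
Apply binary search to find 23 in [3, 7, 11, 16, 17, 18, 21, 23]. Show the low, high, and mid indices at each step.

Binary search for 23 in [3, 7, 11, 16, 17, 18, 21, 23]:

lo=0, hi=7, mid=3, arr[mid]=16 -> 16 < 23, search right half
lo=4, hi=7, mid=5, arr[mid]=18 -> 18 < 23, search right half
lo=6, hi=7, mid=6, arr[mid]=21 -> 21 < 23, search right half
lo=7, hi=7, mid=7, arr[mid]=23 -> Found target at index 7!

Binary search finds 23 at index 7 after 4 comparisons. The search repeatedly halves the search space by comparing with the middle element.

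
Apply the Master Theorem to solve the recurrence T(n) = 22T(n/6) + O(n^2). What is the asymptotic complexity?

Master Theorem for T(n) = 22T(n/6) + O(n^2):

a = 22, b = 6, c = 2
log_b(a) = log_6(22) = 1.7251

Case 3: c = 2 > log_6(22) = 1.7251
T(n) = O(n^2) = O(n^2)

For T(n) = 22T(n/6) + O(n^2): log_6(22) = 1.7251. This is Case 3 of the Master Theorem (c > log_b(a), work dominated by root), giving O(n^2).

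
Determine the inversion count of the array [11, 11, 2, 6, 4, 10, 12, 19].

Finding inversions in [11, 11, 2, 6, 4, 10, 12, 19]:

(0, 2): arr[0]=11 > arr[2]=2
(0, 3): arr[0]=11 > arr[3]=6
(0, 4): arr[0]=11 > arr[4]=4
(0, 5): arr[0]=11 > arr[5]=10
(1, 2): arr[1]=11 > arr[2]=2
(1, 3): arr[1]=11 > arr[3]=6
(1, 4): arr[1]=11 > arr[4]=4
(1, 5): arr[1]=11 > arr[5]=10
(3, 4): arr[3]=6 > arr[4]=4

Total inversions: 9

The array has 9 inversion(s): (0,2), (0,3), (0,4), (0,5), (1,2), (1,3), (1,4), (1,5), (3,4). Each pair (i,j) satisfies i < j and arr[i] > arr[j].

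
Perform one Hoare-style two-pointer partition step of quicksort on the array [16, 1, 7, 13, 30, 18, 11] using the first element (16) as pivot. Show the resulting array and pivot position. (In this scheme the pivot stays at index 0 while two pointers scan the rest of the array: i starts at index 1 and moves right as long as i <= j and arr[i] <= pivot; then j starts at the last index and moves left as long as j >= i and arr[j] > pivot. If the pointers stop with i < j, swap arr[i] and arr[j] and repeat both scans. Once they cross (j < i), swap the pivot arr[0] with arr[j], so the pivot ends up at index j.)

Hoare-style two-pointer partition with pivot = 16:

Initial array: [16, 1, 7, 13, 30, 18, 11]

Pointers start at i = 1, j = 6.
i stops at index 4 (arr[4]=30 > 16), j stops at index 6 (arr[6]=11 <= 16): swap arr[4] and arr[6], array becomes [16, 1, 7, 13, 11, 18, 30]
i ends at 5, j ends at 4: the pointers have crossed (j < i), so scanning stops.

Swap pivot arr[0] with arr[4] to place pivot at position 4: [11, 1, 7, 13, 16, 18, 30]
Pivot position: 4

After partitioning with pivot 16, the array becomes [11, 1, 7, 13, 16, 18, 30]. The pivot is placed at index 4. All elements to the left of the pivot are <= 16, and all elements to the right are > 16.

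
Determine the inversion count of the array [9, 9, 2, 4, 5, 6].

Finding inversions in [9, 9, 2, 4, 5, 6]:

(0, 2): arr[0]=9 > arr[2]=2
(0, 3): arr[0]=9 > arr[3]=4
(0, 4): arr[0]=9 > arr[4]=5
(0, 5): arr[0]=9 > arr[5]=6
(1, 2): arr[1]=9 > arr[2]=2
(1, 3): arr[1]=9 > arr[3]=4
(1, 4): arr[1]=9 > arr[4]=5
(1, 5): arr[1]=9 > arr[5]=6

Total inversions: 8

The array has 8 inversion(s): (0,2), (0,3), (0,4), (0,5), (1,2), (1,3), (1,4), (1,5). Each pair (i,j) satisfies i < j and arr[i] > arr[j].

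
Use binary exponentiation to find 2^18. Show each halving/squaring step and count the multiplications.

Computing 2^18 by squaring (build up from 2^1; each line after the first costs one multiplication):

2^1 = 2
2^2 = (2^1)^2 = 2^2 = 4
2^4 = (2^2)^2 = 4^2 = 16
2^8 = (2^4)^2 = 16^2 = 256
2^9 = 2 * 2^8 = 2 * 256 = 512
2^18 = (2^9)^2 = 512^2 = 262144

Result: 262144
Multiplications needed: 5 (5 lines after 2^1)

2^18 = 262144. Using exponentiation by squaring, this requires 5 multiplications. The key idea: if the exponent is even, square the half-power; if odd, multiply by the base once.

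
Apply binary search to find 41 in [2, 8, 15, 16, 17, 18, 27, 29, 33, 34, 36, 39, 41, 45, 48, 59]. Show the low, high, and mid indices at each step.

Binary search for 41 in [2, 8, 15, 16, 17, 18, 27, 29, 33, 34, 36, 39, 41, 45, 48, 59]:

lo=0, hi=15, mid=7, arr[mid]=29 -> 29 < 41, search right half
lo=8, hi=15, mid=11, arr[mid]=39 -> 39 < 41, search right half
lo=12, hi=15, mid=13, arr[mid]=45 -> 45 > 41, search left half
lo=12, hi=12, mid=12, arr[mid]=41 -> Found target at index 12!

Binary search finds 41 at index 12 after 4 comparisons. The search repeatedly halves the search space by comparing with the middle element.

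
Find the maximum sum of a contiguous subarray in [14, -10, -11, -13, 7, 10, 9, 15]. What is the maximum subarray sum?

Using Kadane's algorithm on [14, -10, -11, -13, 7, 10, 9, 15]:

Scanning through the array:
Position 1 (value -10): max_ending_here = 4, max_so_far = 14
Position 2 (value -11): max_ending_here = -7, max_so_far = 14
Position 3 (value -13): max_ending_here = -13, max_so_far = 14
Position 4 (value 7): max_ending_here = 7, max_so_far = 14
Position 5 (value 10): max_ending_here = 17, max_so_far = 17
Position 6 (value 9): max_ending_here = 26, max_so_far = 26
Position 7 (value 15): max_ending_here = 41, max_so_far = 41

Maximum subarray: [7, 10, 9, 15]
Maximum sum: 41

The maximum subarray is [7, 10, 9, 15] with sum 41. This subarray runs from index 4 to index 7.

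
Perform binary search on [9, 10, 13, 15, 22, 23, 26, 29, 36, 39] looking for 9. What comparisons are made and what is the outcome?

Binary search for 9 in [9, 10, 13, 15, 22, 23, 26, 29, 36, 39]:

lo=0, hi=9, mid=4, arr[mid]=22 -> 22 > 9, search left half
lo=0, hi=3, mid=1, arr[mid]=10 -> 10 > 9, search left half
lo=0, hi=0, mid=0, arr[mid]=9 -> Found target at index 0!

Binary search finds 9 at index 0 after 3 comparisons. The search repeatedly halves the search space by comparing with the middle element.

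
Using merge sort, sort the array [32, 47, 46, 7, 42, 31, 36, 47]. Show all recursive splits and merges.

Merge sort trace:

Split: [32, 47, 46, 7, 42, 31, 36, 47] -> [32, 47, 46, 7] and [42, 31, 36, 47]
  Split: [32, 47, 46, 7] -> [32, 47] and [46, 7]
    Split: [32, 47] -> [32] and [47]
    Merge: [32] + [47] -> [32, 47]
    Split: [46, 7] -> [46] and [7]
    Merge: [46] + [7] -> [7, 46]
  Merge: [32, 47] + [7, 46] -> [7, 32, 46, 47]
  Split: [42, 31, 36, 47] -> [42, 31] and [36, 47]
    Split: [42, 31] -> [42] and [31]
    Merge: [42] + [31] -> [31, 42]
    Split: [36, 47] -> [36] and [47]
    Merge: [36] + [47] -> [36, 47]
  Merge: [31, 42] + [36, 47] -> [31, 36, 42, 47]
Merge: [7, 32, 46, 47] + [31, 36, 42, 47] -> [7, 31, 32, 36, 42, 46, 47, 47]

Final sorted array: [7, 31, 32, 36, 42, 46, 47, 47]

The merge sort proceeds by recursively splitting the array and merging sorted halves.
After all merges, the sorted array is [7, 31, 32, 36, 42, 46, 47, 47].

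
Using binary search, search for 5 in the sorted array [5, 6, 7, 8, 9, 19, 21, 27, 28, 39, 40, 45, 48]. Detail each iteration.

Binary search for 5 in [5, 6, 7, 8, 9, 19, 21, 27, 28, 39, 40, 45, 48]:

lo=0, hi=12, mid=6, arr[mid]=21 -> 21 > 5, search left half
lo=0, hi=5, mid=2, arr[mid]=7 -> 7 > 5, search left half
lo=0, hi=1, mid=0, arr[mid]=5 -> Found target at index 0!

Binary search finds 5 at index 0 after 3 comparisons. The search repeatedly halves the search space by comparing with the middle element.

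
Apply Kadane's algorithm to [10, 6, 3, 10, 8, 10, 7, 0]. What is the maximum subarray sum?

Using Kadane's algorithm on [10, 6, 3, 10, 8, 10, 7, 0]:

Scanning through the array:
Position 1 (value 6): max_ending_here = 16, max_so_far = 16
Position 2 (value 3): max_ending_here = 19, max_so_far = 19
Position 3 (value 10): max_ending_here = 29, max_so_far = 29
Position 4 (value 8): max_ending_here = 37, max_so_far = 37
Position 5 (value 10): max_ending_here = 47, max_so_far = 47
Position 6 (value 7): max_ending_here = 54, max_so_far = 54
Position 7 (value 0): max_ending_here = 54, max_so_far = 54

Maximum subarray: [10, 6, 3, 10, 8, 10, 7]
Maximum sum: 54

The maximum subarray is [10, 6, 3, 10, 8, 10, 7] with sum 54. This subarray runs from index 0 to index 6.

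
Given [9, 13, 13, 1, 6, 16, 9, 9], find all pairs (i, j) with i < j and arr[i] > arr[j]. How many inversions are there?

Finding inversions in [9, 13, 13, 1, 6, 16, 9, 9]:

(0, 3): arr[0]=9 > arr[3]=1
(0, 4): arr[0]=9 > arr[4]=6
(1, 3): arr[1]=13 > arr[3]=1
(1, 4): arr[1]=13 > arr[4]=6
(1, 6): arr[1]=13 > arr[6]=9
(1, 7): arr[1]=13 > arr[7]=9
(2, 3): arr[2]=13 > arr[3]=1
(2, 4): arr[2]=13 > arr[4]=6
(2, 6): arr[2]=13 > arr[6]=9
(2, 7): arr[2]=13 > arr[7]=9
(5, 6): arr[5]=16 > arr[6]=9
(5, 7): arr[5]=16 > arr[7]=9

Total inversions: 12

The array has 12 inversion(s): (0,3), (0,4), (1,3), (1,4), (1,6), (1,7), (2,3), (2,4), (2,6), (2,7), (5,6), (5,7). Each pair (i,j) satisfies i < j and arr[i] > arr[j].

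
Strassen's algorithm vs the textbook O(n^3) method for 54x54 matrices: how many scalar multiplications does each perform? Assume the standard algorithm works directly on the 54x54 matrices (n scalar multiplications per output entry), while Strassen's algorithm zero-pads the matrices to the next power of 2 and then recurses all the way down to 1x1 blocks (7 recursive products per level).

Matrix multiplication for 54x54 matrices:

Strassen's algorithm requires power-of-2 dimensions. Pad 54x54 to 64x64 (next power of 2).

Standard algorithm: 54^3 = 157464 multiplications
Strassen's algorithm: 7^(log2(64)) = 7^6 = 117649 multiplications
Savings: 157464 - 117649 = 39815 multiplications

Standard: 157464 multiplications (54^3). Strassen: 117649 multiplications (7^6, after padding to 64x64). Strassen reduces 8 recursive multiplications to 7 at each level.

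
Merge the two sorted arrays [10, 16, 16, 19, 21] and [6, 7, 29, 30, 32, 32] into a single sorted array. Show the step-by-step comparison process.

Merging process:

Compare 10 vs 6: take 6 from right. Merged: [6]
Compare 10 vs 7: take 7 from right. Merged: [6, 7]
Compare 10 vs 29: take 10 from left. Merged: [6, 7, 10]
Compare 16 vs 29: take 16 from left. Merged: [6, 7, 10, 16]
Compare 16 vs 29: take 16 from left. Merged: [6, 7, 10, 16, 16]
Compare 19 vs 29: take 19 from left. Merged: [6, 7, 10, 16, 16, 19]
Compare 21 vs 29: take 21 from left. Merged: [6, 7, 10, 16, 16, 19, 21]
Append remaining from right: [29, 30, 32, 32]. Merged: [6, 7, 10, 16, 16, 19, 21, 29, 30, 32, 32]

Final merged array: [6, 7, 10, 16, 16, 19, 21, 29, 30, 32, 32]
Total comparisons: 7

The merged array is [6, 7, 10, 16, 16, 19, 21, 29, 30, 32, 32], requiring 7 comparisons. The merge step runs in O(n) time where n is the total number of elements.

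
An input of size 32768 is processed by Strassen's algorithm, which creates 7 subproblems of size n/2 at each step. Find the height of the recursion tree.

For divide and conquer with division factor 2:

Problem sizes at each level:
Level 0: 32768
Level 1: 16384
Level 2: 8192
Level 3: 4096
Level 4: 2048
Level 5: 1024
Level 6: 512
Level 7: 256
Level 8: 128
Level 9: 64
Level 10: 32
Level 11: 16
Level 12: 8
Level 13: 4
Level 14: 2
Level 15: 1

The root is level 0 and the size-1 base case is level 15 (the tree spans levels 0 through 15, i.e. 16 levels counting the root), so the depth is the number of divisions: log_2(32768) = 15

The recursion tree depth is log_2(32768) = 15. At each level, the problem size is divided by 2, so it takes 15 divisions to reduce to a base case of size 1. The algorithm makes 7 recursive calls at each level.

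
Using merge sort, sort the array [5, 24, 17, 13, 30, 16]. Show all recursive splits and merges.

Merge sort trace:

Split: [5, 24, 17, 13, 30, 16] -> [5, 24, 17] and [13, 30, 16]
  Split: [5, 24, 17] -> [5] and [24, 17]
    Split: [24, 17] -> [24] and [17]
    Merge: [24] + [17] -> [17, 24]
  Merge: [5] + [17, 24] -> [5, 17, 24]
  Split: [13, 30, 16] -> [13] and [30, 16]
    Split: [30, 16] -> [30] and [16]
    Merge: [30] + [16] -> [16, 30]
  Merge: [13] + [16, 30] -> [13, 16, 30]
Merge: [5, 17, 24] + [13, 16, 30] -> [5, 13, 16, 17, 24, 30]

Final sorted array: [5, 13, 16, 17, 24, 30]

The merge sort proceeds by recursively splitting the array and merging sorted halves.
After all merges, the sorted array is [5, 13, 16, 17, 24, 30].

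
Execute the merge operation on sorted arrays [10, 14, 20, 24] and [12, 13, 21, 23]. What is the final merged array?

Merging process:

Compare 10 vs 12: take 10 from left. Merged: [10]
Compare 14 vs 12: take 12 from right. Merged: [10, 12]
Compare 14 vs 13: take 13 from right. Merged: [10, 12, 13]
Compare 14 vs 21: take 14 from left. Merged: [10, 12, 13, 14]
Compare 20 vs 21: take 20 from left. Merged: [10, 12, 13, 14, 20]
Compare 24 vs 21: take 21 from right. Merged: [10, 12, 13, 14, 20, 21]
Compare 24 vs 23: take 23 from right. Merged: [10, 12, 13, 14, 20, 21, 23]
Append remaining from left: [24]. Merged: [10, 12, 13, 14, 20, 21, 23, 24]

Final merged array: [10, 12, 13, 14, 20, 21, 23, 24]
Total comparisons: 7

The merged array is [10, 12, 13, 14, 20, 21, 23, 24], requiring 7 comparisons. The merge step runs in O(n) time where n is the total number of elements.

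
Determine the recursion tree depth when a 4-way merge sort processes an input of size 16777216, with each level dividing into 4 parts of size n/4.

For divide and conquer with division factor 4:

Problem sizes at each level:
Level 0: 16777216
Level 1: 4194304
Level 2: 1048576
Level 3: 262144
Level 4: 65536
Level 5: 16384
Level 6: 4096
Level 7: 1024
Level 8: 256
Level 9: 64
Level 10: 16
Level 11: 4
Level 12: 1

The root is level 0 and the size-1 base case is level 12 (the tree spans levels 0 through 12, i.e. 13 levels counting the root), so the depth is the number of divisions: log_4(16777216) = 12

The recursion tree depth is log_4(16777216) = 12. At each level, the problem size is divided by 4, so it takes 12 divisions to reduce to a base case of size 1. The algorithm makes 4 recursive calls at each level.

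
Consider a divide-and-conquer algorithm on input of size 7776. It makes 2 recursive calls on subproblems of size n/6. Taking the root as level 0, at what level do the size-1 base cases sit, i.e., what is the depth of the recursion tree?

For divide and conquer with division factor 6:

Problem sizes at each level:
Level 0: 7776
Level 1: 1296
Level 2: 216
Level 3: 36
Level 4: 6
Level 5: 1

The root is level 0 and the size-1 base case is level 5 (the tree spans levels 0 through 5, i.e. 6 levels counting the root), so the depth is the number of divisions: log_6(7776) = 5

The recursion tree depth is log_6(7776) = 5. At each level, the problem size is divided by 6, so it takes 5 divisions to reduce to a base case of size 1. The algorithm makes 2 recursive calls at each level.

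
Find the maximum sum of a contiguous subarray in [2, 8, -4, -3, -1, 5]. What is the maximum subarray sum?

Using Kadane's algorithm on [2, 8, -4, -3, -1, 5]:

Scanning through the array:
Position 1 (value 8): max_ending_here = 10, max_so_far = 10
Position 2 (value -4): max_ending_here = 6, max_so_far = 10
Position 3 (value -3): max_ending_here = 3, max_so_far = 10
Position 4 (value -1): max_ending_here = 2, max_so_far = 10
Position 5 (value 5): max_ending_here = 7, max_so_far = 10

Maximum subarray: [2, 8]
Maximum sum: 10

The maximum subarray is [2, 8] with sum 10. This subarray runs from index 0 to index 1.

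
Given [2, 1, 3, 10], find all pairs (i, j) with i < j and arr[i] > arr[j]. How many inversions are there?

Finding inversions in [2, 1, 3, 10]:

(0, 1): arr[0]=2 > arr[1]=1

Total inversions: 1

The array has 1 inversion(s): (0,1). Each pair (i,j) satisfies i < j and arr[i] > arr[j].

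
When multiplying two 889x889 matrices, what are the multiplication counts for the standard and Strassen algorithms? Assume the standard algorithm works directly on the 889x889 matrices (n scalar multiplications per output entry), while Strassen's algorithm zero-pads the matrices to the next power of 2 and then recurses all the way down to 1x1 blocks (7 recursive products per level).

Matrix multiplication for 889x889 matrices:

Strassen's algorithm requires power-of-2 dimensions. Pad 889x889 to 1024x1024 (next power of 2).

Standard algorithm: 889^3 = 702595369 multiplications
Strassen's algorithm: 7^(log2(1024)) = 7^10 = 282475249 multiplications
Savings: 702595369 - 282475249 = 420120120 multiplications

Standard: 702595369 multiplications (889^3). Strassen: 282475249 multiplications (7^10, after padding to 1024x1024). Strassen reduces 8 recursive multiplications to 7 at each level.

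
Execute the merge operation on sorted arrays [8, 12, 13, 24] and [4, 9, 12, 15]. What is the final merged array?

Merging process:

Compare 8 vs 4: take 4 from right. Merged: [4]
Compare 8 vs 9: take 8 from left. Merged: [4, 8]
Compare 12 vs 9: take 9 from right. Merged: [4, 8, 9]
Compare 12 vs 12: take 12 from left. Merged: [4, 8, 9, 12]
Compare 13 vs 12: take 12 from right. Merged: [4, 8, 9, 12, 12]
Compare 13 vs 15: take 13 from left. Merged: [4, 8, 9, 12, 12, 13]
Compare 24 vs 15: take 15 from right. Merged: [4, 8, 9, 12, 12, 13, 15]
Append remaining from left: [24]. Merged: [4, 8, 9, 12, 12, 13, 15, 24]

Final merged array: [4, 8, 9, 12, 12, 13, 15, 24]
Total comparisons: 7

The merged array is [4, 8, 9, 12, 12, 13, 15, 24], requiring 7 comparisons. The merge step runs in O(n) time where n is the total number of elements.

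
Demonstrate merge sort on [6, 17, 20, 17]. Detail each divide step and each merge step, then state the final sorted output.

Merge sort trace:

Split: [6, 17, 20, 17] -> [6, 17] and [20, 17]
  Split: [6, 17] -> [6] and [17]
  Merge: [6] + [17] -> [6, 17]
  Split: [20, 17] -> [20] and [17]
  Merge: [20] + [17] -> [17, 20]
Merge: [6, 17] + [17, 20] -> [6, 17, 17, 20]

Final sorted array: [6, 17, 17, 20]

The merge sort proceeds by recursively splitting the array and merging sorted halves.
After all merges, the sorted array is [6, 17, 17, 20].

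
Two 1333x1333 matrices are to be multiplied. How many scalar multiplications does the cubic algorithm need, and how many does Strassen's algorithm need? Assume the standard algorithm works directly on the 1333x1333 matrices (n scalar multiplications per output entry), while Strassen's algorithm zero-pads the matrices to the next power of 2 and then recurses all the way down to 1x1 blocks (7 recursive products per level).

Matrix multiplication for 1333x1333 matrices:

Strassen's algorithm requires power-of-2 dimensions. Pad 1333x1333 to 2048x2048 (next power of 2).

Standard algorithm: 1333^3 = 2368593037 multiplications
Strassen's algorithm: 7^(log2(2048)) = 7^11 = 1977326743 multiplications
Savings: 2368593037 - 1977326743 = 391266294 multiplications

Standard: 2368593037 multiplications (1333^3). Strassen: 1977326743 multiplications (7^11, after padding to 2048x2048). Strassen reduces 8 recursive multiplications to 7 at each level.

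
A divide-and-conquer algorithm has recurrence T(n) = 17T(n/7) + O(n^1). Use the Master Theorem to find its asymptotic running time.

Master Theorem for T(n) = 17T(n/7) + O(n^1):

a = 17, b = 7, c = 1
log_b(a) = log_7(17) = 1.4560

Case 1: c = 1 < log_7(17) = 1.4560
T(n) = O(n^(log_7 17))

For T(n) = 17T(n/7) + O(n^1): log_7(17) = 1.4560. This is Case 1 of the Master Theorem (c < log_b(a), work dominated by leaves), giving O(n^(log_7 17)).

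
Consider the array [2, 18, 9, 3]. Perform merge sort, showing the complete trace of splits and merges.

Merge sort trace:

Split: [2, 18, 9, 3] -> [2, 18] and [9, 3]
  Split: [2, 18] -> [2] and [18]
  Merge: [2] + [18] -> [2, 18]
  Split: [9, 3] -> [9] and [3]
  Merge: [9] + [3] -> [3, 9]
Merge: [2, 18] + [3, 9] -> [2, 3, 9, 18]

Final sorted array: [2, 3, 9, 18]

The merge sort proceeds by recursively splitting the array and merging sorted halves.
After all merges, the sorted array is [2, 3, 9, 18].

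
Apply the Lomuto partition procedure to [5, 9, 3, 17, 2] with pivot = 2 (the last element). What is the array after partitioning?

Lomuto partition with pivot = 2:

Initial array: [5, 9, 3, 17, 2]

arr[0]=5 > 2: no swap
arr[1]=9 > 2: no swap
arr[2]=3 > 2: no swap
arr[3]=17 > 2: no swap

Place pivot at position 0: [2, 9, 3, 17, 5]
Pivot position: 0

After partitioning with pivot 2, the array becomes [2, 9, 3, 17, 5]. The pivot is placed at index 0. All elements to the left of the pivot are <= 2, and all elements to the right are > 2.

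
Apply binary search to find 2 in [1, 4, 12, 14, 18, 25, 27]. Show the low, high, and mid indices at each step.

Binary search for 2 in [1, 4, 12, 14, 18, 25, 27]:

lo=0, hi=6, mid=3, arr[mid]=14 -> 14 > 2, search left half
lo=0, hi=2, mid=1, arr[mid]=4 -> 4 > 2, search left half
lo=0, hi=0, mid=0, arr[mid]=1 -> 1 < 2, search right half
lo=1 > hi=0, target 2 not found

Binary search determines that 2 is not in the array after 3 comparisons. The search space was exhausted without finding the target.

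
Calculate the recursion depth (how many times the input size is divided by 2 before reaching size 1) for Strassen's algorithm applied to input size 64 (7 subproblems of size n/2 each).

For divide and conquer with division factor 2:

Problem sizes at each level:
Level 0: 64
Level 1: 32
Level 2: 16
Level 3: 8
Level 4: 4
Level 5: 2
Level 6: 1

The root is level 0 and the size-1 base case is level 6 (the tree spans levels 0 through 6, i.e. 7 levels counting the root), so the depth is the number of divisions: log_2(64) = 6

The recursion tree depth is log_2(64) = 6. At each level, the problem size is divided by 2, so it takes 6 divisions to reduce to a base case of size 1. The algorithm makes 7 recursive calls at each level.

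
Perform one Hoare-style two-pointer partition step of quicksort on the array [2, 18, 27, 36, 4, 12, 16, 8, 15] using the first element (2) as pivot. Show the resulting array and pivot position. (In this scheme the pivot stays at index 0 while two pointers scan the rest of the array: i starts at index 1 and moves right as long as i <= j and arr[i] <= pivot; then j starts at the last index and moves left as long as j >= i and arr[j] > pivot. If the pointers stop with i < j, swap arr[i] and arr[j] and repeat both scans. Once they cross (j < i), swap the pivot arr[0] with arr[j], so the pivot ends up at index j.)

Hoare-style two-pointer partition with pivot = 2:

Initial array: [2, 18, 27, 36, 4, 12, 16, 8, 15]

Pointers start at i = 1, j = 8.
i ends at 1, j ends at 0: the pointers have crossed (j < i), so scanning stops.

j = 0, so swapping arr[0] with arr[j] leaves the pivot at position 0: [2, 18, 27, 36, 4, 12, 16, 8, 15]
Pivot position: 0

After partitioning with pivot 2, the array becomes [2, 18, 27, 36, 4, 12, 16, 8, 15]. The pivot is placed at index 0. All elements to the left of the pivot are <= 2, and all elements to the right are > 2.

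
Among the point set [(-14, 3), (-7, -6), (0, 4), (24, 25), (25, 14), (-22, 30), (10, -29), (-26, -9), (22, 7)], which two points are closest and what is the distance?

Computing all pairwise distances among 9 points:

d((-14, 3), (-7, -6)) = 11.4018
d((-14, 3), (0, 4)) = 14.0357
d((-14, 3), (24, 25)) = 43.909
d((-14, 3), (25, 14)) = 40.5216
d((-14, 3), (-22, 30)) = 28.1603
d((-14, 3), (10, -29)) = 40.0
d((-14, 3), (-26, -9)) = 16.9706
d((-14, 3), (22, 7)) = 36.2215
d((-7, -6), (0, 4)) = 12.2066
d((-7, -6), (24, 25)) = 43.8406
d((-7, -6), (25, 14)) = 37.7359
d((-7, -6), (-22, 30)) = 39.0
d((-7, -6), (10, -29)) = 28.6007
d((-7, -6), (-26, -9)) = 19.2354
d((-7, -6), (22, 7)) = 31.7805
d((0, 4), (24, 25)) = 31.8904
d((0, 4), (25, 14)) = 26.9258
d((0, 4), (-22, 30)) = 34.0588
d((0, 4), (10, -29)) = 34.4819
d((0, 4), (-26, -9)) = 29.0689
d((0, 4), (22, 7)) = 22.2036
d((24, 25), (25, 14)) = 11.0454
d((24, 25), (-22, 30)) = 46.2709
d((24, 25), (10, -29)) = 55.7853
d((24, 25), (-26, -9)) = 60.4649
d((24, 25), (22, 7)) = 18.1108
d((25, 14), (-22, 30)) = 49.6488
d((25, 14), (10, -29)) = 45.5412
d((25, 14), (-26, -9)) = 55.9464
d((25, 14), (22, 7)) = 7.6158 <-- minimum
d((-22, 30), (10, -29)) = 67.1193
d((-22, 30), (-26, -9)) = 39.2046
d((-22, 30), (22, 7)) = 49.6488
d((10, -29), (-26, -9)) = 41.1825
d((10, -29), (22, 7)) = 37.9473
d((-26, -9), (22, 7)) = 50.5964

Closest pair: (25, 14) and (22, 7) with distance 7.6158

The closest pair is (25, 14) and (22, 7) with Euclidean distance 7.6158. For 9 points, brute-force pairwise comparison is shown above. For large n, the divide-and-conquer algorithm (sort by x, recurse on halves, check the dividing strip) achieves O(n log n).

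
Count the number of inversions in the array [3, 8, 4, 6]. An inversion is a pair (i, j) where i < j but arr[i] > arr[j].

Finding inversions in [3, 8, 4, 6]:

(1, 2): arr[1]=8 > arr[2]=4
(1, 3): arr[1]=8 > arr[3]=6

Total inversions: 2

The array has 2 inversion(s): (1,2), (1,3). Each pair (i,j) satisfies i < j and arr[i] > arr[j].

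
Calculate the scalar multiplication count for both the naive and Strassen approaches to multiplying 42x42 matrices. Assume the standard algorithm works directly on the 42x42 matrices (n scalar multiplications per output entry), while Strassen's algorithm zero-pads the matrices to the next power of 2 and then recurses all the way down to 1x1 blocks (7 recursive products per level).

Matrix multiplication for 42x42 matrices:

Strassen's algorithm requires power-of-2 dimensions. Pad 42x42 to 64x64 (next power of 2).

Standard algorithm: 42^3 = 74088 multiplications
Strassen's algorithm: 7^(log2(64)) = 7^6 = 117649 multiplications
Difference: 74088 - 117649 = -43561 (Strassen uses MORE here due to padding overhead — for small or just-over-power-of-2 n, padding can outweigh the per-level savings)

Standard: 74088 multiplications (42^3). Strassen: 117649 multiplications (7^6, after padding to 64x64). Strassen reduces 8 recursive multiplications to 7 at each level.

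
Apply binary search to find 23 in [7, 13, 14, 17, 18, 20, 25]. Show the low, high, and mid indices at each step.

Binary search for 23 in [7, 13, 14, 17, 18, 20, 25]:

lo=0, hi=6, mid=3, arr[mid]=17 -> 17 < 23, search right half
lo=4, hi=6, mid=5, arr[mid]=20 -> 20 < 23, search right half
lo=6, hi=6, mid=6, arr[mid]=25 -> 25 > 23, search left half
lo=6 > hi=5, target 23 not found

Binary search determines that 23 is not in the array after 3 comparisons. The search space was exhausted without finding the target.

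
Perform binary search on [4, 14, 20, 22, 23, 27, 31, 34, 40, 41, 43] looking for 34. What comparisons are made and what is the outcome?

Binary search for 34 in [4, 14, 20, 22, 23, 27, 31, 34, 40, 41, 43]:

lo=0, hi=10, mid=5, arr[mid]=27 -> 27 < 34, search right half
lo=6, hi=10, mid=8, arr[mid]=40 -> 40 > 34, search left half
lo=6, hi=7, mid=6, arr[mid]=31 -> 31 < 34, search right half
lo=7, hi=7, mid=7, arr[mid]=34 -> Found target at index 7!

Binary search finds 34 at index 7 after 4 comparisons. The search repeatedly halves the search space by comparing with the middle element.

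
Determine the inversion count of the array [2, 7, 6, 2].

Finding inversions in [2, 7, 6, 2]:

(1, 2): arr[1]=7 > arr[2]=6
(1, 3): arr[1]=7 > arr[3]=2
(2, 3): arr[2]=6 > arr[3]=2

Total inversions: 3

The array has 3 inversion(s): (1,2), (1,3), (2,3). Each pair (i,j) satisfies i < j and arr[i] > arr[j].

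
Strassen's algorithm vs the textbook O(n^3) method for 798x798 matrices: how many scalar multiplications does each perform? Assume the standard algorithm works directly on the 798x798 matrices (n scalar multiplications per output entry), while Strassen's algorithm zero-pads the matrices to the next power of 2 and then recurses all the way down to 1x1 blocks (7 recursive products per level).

Matrix multiplication for 798x798 matrices:

Strassen's algorithm requires power-of-2 dimensions. Pad 798x798 to 1024x1024 (next power of 2).

Standard algorithm: 798^3 = 508169592 multiplications
Strassen's algorithm: 7^(log2(1024)) = 7^10 = 282475249 multiplications
Savings: 508169592 - 282475249 = 225694343 multiplications

Standard: 508169592 multiplications (798^3). Strassen: 282475249 multiplications (7^10, after padding to 1024x1024). Strassen reduces 8 recursive multiplications to 7 at each level.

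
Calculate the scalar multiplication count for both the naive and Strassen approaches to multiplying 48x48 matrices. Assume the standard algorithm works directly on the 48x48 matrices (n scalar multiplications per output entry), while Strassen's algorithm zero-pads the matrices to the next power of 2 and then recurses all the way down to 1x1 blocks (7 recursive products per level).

Matrix multiplication for 48x48 matrices:

Strassen's algorithm requires power-of-2 dimensions. Pad 48x48 to 64x64 (next power of 2).

Standard algorithm: 48^3 = 110592 multiplications
Strassen's algorithm: 7^(log2(64)) = 7^6 = 117649 multiplications
Difference: 110592 - 117649 = -7057 (Strassen uses MORE here due to padding overhead — for small or just-over-power-of-2 n, padding can outweigh the per-level savings)

Standard: 110592 multiplications (48^3). Strassen: 117649 multiplications (7^6, after padding to 64x64). Strassen reduces 8 recursive multiplications to 7 at each level.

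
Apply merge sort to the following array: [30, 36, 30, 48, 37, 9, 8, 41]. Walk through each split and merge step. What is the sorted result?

Merge sort trace:

Split: [30, 36, 30, 48, 37, 9, 8, 41] -> [30, 36, 30, 48] and [37, 9, 8, 41]
  Split: [30, 36, 30, 48] -> [30, 36] and [30, 48]
    Split: [30, 36] -> [30] and [36]
    Merge: [30] + [36] -> [30, 36]
    Split: [30, 48] -> [30] and [48]
    Merge: [30] + [48] -> [30, 48]
  Merge: [30, 36] + [30, 48] -> [30, 30, 36, 48]
  Split: [37, 9, 8, 41] -> [37, 9] and [8, 41]
    Split: [37, 9] -> [37] and [9]
    Merge: [37] + [9] -> [9, 37]
    Split: [8, 41] -> [8] and [41]
    Merge: [8] + [41] -> [8, 41]
  Merge: [9, 37] + [8, 41] -> [8, 9, 37, 41]
Merge: [30, 30, 36, 48] + [8, 9, 37, 41] -> [8, 9, 30, 30, 36, 37, 41, 48]

Final sorted array: [8, 9, 30, 30, 36, 37, 41, 48]

The merge sort proceeds by recursively splitting the array and merging sorted halves.
After all merges, the sorted array is [8, 9, 30, 30, 36, 37, 41, 48].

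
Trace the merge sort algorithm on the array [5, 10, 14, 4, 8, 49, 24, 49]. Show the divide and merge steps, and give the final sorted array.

Merge sort trace:

Split: [5, 10, 14, 4, 8, 49, 24, 49] -> [5, 10, 14, 4] and [8, 49, 24, 49]
  Split: [5, 10, 14, 4] -> [5, 10] and [14, 4]
    Split: [5, 10] -> [5] and [10]
    Merge: [5] + [10] -> [5, 10]
    Split: [14, 4] -> [14] and [4]
    Merge: [14] + [4] -> [4, 14]
  Merge: [5, 10] + [4, 14] -> [4, 5, 10, 14]
  Split: [8, 49, 24, 49] -> [8, 49] and [24, 49]
    Split: [8, 49] -> [8] and [49]
    Merge: [8] + [49] -> [8, 49]
    Split: [24, 49] -> [24] and [49]
    Merge: [24] + [49] -> [24, 49]
  Merge: [8, 49] + [24, 49] -> [8, 24, 49, 49]
Merge: [4, 5, 10, 14] + [8, 24, 49, 49] -> [4, 5, 8, 10, 14, 24, 49, 49]

Final sorted array: [4, 5, 8, 10, 14, 24, 49, 49]

The merge sort proceeds by recursively splitting the array and merging sorted halves.
After all merges, the sorted array is [4, 5, 8, 10, 14, 24, 49, 49].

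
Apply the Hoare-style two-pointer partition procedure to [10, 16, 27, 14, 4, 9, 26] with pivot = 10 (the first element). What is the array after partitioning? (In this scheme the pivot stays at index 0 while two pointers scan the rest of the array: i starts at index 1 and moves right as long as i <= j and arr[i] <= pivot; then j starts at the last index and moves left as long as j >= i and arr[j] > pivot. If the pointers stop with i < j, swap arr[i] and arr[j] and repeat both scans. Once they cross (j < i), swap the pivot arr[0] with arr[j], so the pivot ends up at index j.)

Hoare-style two-pointer partition with pivot = 10:

Initial array: [10, 16, 27, 14, 4, 9, 26]

Pointers start at i = 1, j = 6.
i stops at index 1 (arr[1]=16 > 10), j stops at index 5 (arr[5]=9 <= 10): swap arr[1] and arr[5], array becomes [10, 9, 27, 14, 4, 16, 26]
i stops at index 2 (arr[2]=27 > 10), j stops at index 4 (arr[4]=4 <= 10): swap arr[2] and arr[4], array becomes [10, 9, 4, 14, 27, 16, 26]
i ends at 3, j ends at 2: the pointers have crossed (j < i), so scanning stops.

Swap pivot arr[0] with arr[2] to place pivot at position 2: [4, 9, 10, 14, 27, 16, 26]
Pivot position: 2

After partitioning with pivot 10, the array becomes [4, 9, 10, 14, 27, 16, 26]. The pivot is placed at index 2. All elements to the left of the pivot are <= 10, and all elements to the right are > 10.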